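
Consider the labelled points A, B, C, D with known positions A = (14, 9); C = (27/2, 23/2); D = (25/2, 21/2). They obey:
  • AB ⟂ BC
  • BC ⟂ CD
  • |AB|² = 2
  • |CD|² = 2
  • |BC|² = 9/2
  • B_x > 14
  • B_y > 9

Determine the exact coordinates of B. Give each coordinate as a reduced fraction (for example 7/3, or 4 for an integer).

1. B_x = 15  [[BC ⟂ CD ⇒ 1x+1y-25=0] ∩ [|B−(14, 9)|²=2]]
2. B_y = 10  [[BC ⟂ CD ⇒ 1x+1y-25=0] ∩ [|B−(14, 9)|²=2]]
   so B = (15, 10)

B = (15, 10)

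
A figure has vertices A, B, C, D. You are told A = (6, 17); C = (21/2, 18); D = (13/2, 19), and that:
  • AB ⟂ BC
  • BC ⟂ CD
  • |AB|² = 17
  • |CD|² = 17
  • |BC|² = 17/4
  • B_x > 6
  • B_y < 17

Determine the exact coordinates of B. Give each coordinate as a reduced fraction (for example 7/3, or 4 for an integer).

B = (10, 16)

1. B_x = 10  [[BC ⟂ CD ⇒ 4x-1y-24=0] ∩ [|B−(6, 17)|²=17]]
2. B_y = 16  [[BC ⟂ CD ⇒ 4x-1y-24=0] ∩ [|B−(6, 17)|²=17]]
   so B = (10, 16)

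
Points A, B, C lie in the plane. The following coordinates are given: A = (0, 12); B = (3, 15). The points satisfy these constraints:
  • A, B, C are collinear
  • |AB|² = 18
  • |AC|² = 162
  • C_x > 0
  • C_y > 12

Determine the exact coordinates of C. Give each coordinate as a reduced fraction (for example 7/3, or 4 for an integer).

1. C_x = 9  [[A, B, C are collinear ⇒ -3x+3y-36=0] ∩ [|C−(0, 12)|²=162]]
2. C_y = 21  [[A, B, C are collinear ⇒ -3x+3y-36=0] ∩ [|C−(0, 12)|²=162]]
   so C = (9, 21)

C = (9, 21)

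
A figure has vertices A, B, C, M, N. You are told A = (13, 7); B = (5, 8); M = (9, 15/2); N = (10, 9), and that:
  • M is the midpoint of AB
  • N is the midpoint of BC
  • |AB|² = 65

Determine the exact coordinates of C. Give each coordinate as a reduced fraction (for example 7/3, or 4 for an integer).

1. C_x = 15  [C = 2·N−B = 2·(10, 9)−(5, 8)]
2. C_y = 10  [C = 2·N−B = 2·(10, 9)−(5, 8)]
   so C = (15, 10)

C = (15, 10)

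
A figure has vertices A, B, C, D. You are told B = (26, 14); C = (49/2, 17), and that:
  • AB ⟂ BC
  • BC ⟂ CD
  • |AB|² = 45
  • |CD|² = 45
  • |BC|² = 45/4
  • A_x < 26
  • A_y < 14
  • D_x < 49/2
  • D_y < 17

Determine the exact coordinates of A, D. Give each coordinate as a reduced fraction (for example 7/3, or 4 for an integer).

A = (20, 11)
D = (37/2, 14)

1. A_x = 20  [[AB ⟂ BC ⇒ 3/2x-3y+3=0] ∩ [|A−(26, 14)|²=45]]
2. A_y = 11  [[AB ⟂ BC ⇒ 3/2x-3y+3=0] ∩ [|A−(26, 14)|²=45]]
   so A = (20, 11)
3. D_x = 37/2  [[BC ⟂ CD ⇒ -3/2x+3y-57/4=0] ∩ [|D−(49/2, 17)|²=45]]
4. D_y = 14  [[BC ⟂ CD ⇒ -3/2x+3y-57/4=0] ∩ [|D−(49/2, 17)|²=45]]
   so D = (37/2, 14)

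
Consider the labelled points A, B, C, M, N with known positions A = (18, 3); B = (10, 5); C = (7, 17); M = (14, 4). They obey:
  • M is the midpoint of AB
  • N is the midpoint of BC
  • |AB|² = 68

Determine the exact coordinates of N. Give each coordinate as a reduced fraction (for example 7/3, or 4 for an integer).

N = (17/2, 11)

1. N_x = 17/2  [2·N = B+C = (10, 5)+(7, 17)]
2. N_y = 11  [2·N = B+C = (10, 5)+(7, 17)]
   so N = (17/2, 11)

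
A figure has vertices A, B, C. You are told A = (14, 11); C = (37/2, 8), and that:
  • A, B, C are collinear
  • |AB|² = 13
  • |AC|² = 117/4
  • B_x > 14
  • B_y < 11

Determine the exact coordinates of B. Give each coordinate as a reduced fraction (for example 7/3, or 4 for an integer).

B = (17, 9)

1. B_x = 17  [[A, B, C are collinear ⇒ -3x-9/2y+183/2=0] ∩ [|B−(14, 11)|²=13]]
2. B_y = 9  [[A, B, C are collinear ⇒ -3x-9/2y+183/2=0] ∩ [|B−(14, 11)|²=13]]
   so B = (17, 9)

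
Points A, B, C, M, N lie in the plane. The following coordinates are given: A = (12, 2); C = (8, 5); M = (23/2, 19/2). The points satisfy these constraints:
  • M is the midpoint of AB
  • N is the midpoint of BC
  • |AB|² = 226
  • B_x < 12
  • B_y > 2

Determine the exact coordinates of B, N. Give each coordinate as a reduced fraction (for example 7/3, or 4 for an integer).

1. B_x = 11  [B = 2·M−A = 2·(23/2, 19/2)−(12, 2)]
2. B_y = 17  [B = 2·M−A = 2·(23/2, 19/2)−(12, 2)]
   so B = (11, 17)
3. N_x = 19/2  [2·N = B+C = (11, 17)+(8, 5)]
4. N_y = 11  [2·N = B+C = (11, 17)+(8, 5)]
   so N = (19/2, 11)

B = (11, 17)
N = (19/2, 11)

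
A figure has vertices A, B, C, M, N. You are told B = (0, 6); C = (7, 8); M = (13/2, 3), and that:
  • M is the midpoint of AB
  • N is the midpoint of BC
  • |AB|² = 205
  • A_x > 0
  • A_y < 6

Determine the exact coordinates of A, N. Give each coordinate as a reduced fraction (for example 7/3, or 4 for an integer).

A = (13, 0)
N = (7/2, 7)

1. A_x = 13  [A = 2·M−B = 2·(13/2, 3)−(0, 6)]
2. A_y = 0  [A = 2·M−B = 2·(13/2, 3)−(0, 6)]
   so A = (13, 0)
3. N_x = 7/2  [2·N = B+C = (0, 6)+(7, 8)]
4. N_y = 7  [2·N = B+C = (0, 6)+(7, 8)]
   so N = (7/2, 7)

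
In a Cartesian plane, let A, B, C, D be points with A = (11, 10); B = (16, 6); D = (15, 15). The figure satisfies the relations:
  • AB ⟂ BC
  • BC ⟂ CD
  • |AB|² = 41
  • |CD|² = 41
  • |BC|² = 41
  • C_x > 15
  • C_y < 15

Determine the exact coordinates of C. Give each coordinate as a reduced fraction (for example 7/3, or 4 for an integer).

1. C_x = 20  [[AB ⟂ BC ⇒ 5x-4y-56=0] ∩ [|C−(15, 15)|²=41]]
2. C_y = 11  [[AB ⟂ BC ⇒ 5x-4y-56=0] ∩ [|C−(15, 15)|²=41]]
   so C = (20, 11)

C = (20, 11)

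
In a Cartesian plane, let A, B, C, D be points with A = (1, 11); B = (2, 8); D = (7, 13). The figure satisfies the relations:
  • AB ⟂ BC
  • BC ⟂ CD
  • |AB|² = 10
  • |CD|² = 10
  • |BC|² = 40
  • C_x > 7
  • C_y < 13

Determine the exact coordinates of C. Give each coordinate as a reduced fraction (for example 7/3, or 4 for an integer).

C = (8, 10)

1. C_x = 8  [[AB ⟂ BC ⇒ 1x-3y+22=0] ∩ [|C−(7, 13)|²=10]]
2. C_y = 10  [[AB ⟂ BC ⇒ 1x-3y+22=0] ∩ [|C−(7, 13)|²=10]]
   so C = (8, 10)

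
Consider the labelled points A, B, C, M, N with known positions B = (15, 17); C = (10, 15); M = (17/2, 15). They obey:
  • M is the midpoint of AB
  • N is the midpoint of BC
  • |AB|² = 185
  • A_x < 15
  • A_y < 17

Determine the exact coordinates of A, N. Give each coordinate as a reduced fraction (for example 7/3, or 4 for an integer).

1. A_x = 2  [A = 2·M−B = 2·(17/2, 15)−(15, 17)]
2. A_y = 13  [A = 2·M−B = 2·(17/2, 15)−(15, 17)]
   so A = (2, 13)
3. N_x = 25/2  [2·N = B+C = (15, 17)+(10, 15)]
4. N_y = 16  [2·N = B+C = (15, 17)+(10, 15)]
   so N = (25/2, 16)

A = (2, 13)
N = (25/2, 16)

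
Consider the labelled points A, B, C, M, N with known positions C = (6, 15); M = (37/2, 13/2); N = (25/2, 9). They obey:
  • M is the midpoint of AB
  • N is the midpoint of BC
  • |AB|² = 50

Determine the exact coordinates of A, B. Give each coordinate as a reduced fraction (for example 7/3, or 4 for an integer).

A = (18, 10)
B = (19, 3)

1. B_x = 19  [B = 2·N−C = 2·(25/2, 9)−(6, 15)]
2. B_y = 3  [B = 2·N−C = 2·(25/2, 9)−(6, 15)]
   so B = (19, 3)
3. A_x = 18  [A = 2·M−B = 2·(37/2, 13/2)−(19, 3)]
4. A_y = 10  [A = 2·M−B = 2·(37/2, 13/2)−(19, 3)]
   so A = (18, 10)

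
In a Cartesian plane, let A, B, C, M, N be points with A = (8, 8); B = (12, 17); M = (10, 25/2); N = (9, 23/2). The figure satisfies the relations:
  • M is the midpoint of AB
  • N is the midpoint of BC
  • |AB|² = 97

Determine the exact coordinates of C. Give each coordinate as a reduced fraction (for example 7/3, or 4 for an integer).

1. C_x = 6  [C = 2·N−B = 2·(9, 23/2)−(12, 17)]
2. C_y = 6  [C = 2·N−B = 2·(9, 23/2)−(12, 17)]
   so C = (6, 6)

C = (6, 6)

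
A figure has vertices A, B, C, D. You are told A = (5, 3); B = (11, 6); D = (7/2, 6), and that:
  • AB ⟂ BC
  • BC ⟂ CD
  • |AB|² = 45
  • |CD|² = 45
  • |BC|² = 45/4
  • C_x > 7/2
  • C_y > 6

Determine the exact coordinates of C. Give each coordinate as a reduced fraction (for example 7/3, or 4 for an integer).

C = (19/2, 9)

1. C_x = 19/2  [[AB ⟂ BC ⇒ 6x+3y-84=0] ∩ [|C−(7/2, 6)|²=45]]
2. C_y = 9  [[AB ⟂ BC ⇒ 6x+3y-84=0] ∩ [|C−(7/2, 6)|²=45]]
   so C = (19/2, 9)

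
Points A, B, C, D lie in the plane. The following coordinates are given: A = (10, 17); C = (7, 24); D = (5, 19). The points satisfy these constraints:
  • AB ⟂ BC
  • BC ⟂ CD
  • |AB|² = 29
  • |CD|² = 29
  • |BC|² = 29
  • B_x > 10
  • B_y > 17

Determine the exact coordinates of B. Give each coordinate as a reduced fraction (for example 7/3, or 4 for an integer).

B = (12, 22)

1. B_x = 12  [[BC ⟂ CD ⇒ 2x+5y-134=0] ∩ [|B−(10, 17)|²=29]]
2. B_y = 22  [[BC ⟂ CD ⇒ 2x+5y-134=0] ∩ [|B−(10, 17)|²=29]]
   so B = (12, 22)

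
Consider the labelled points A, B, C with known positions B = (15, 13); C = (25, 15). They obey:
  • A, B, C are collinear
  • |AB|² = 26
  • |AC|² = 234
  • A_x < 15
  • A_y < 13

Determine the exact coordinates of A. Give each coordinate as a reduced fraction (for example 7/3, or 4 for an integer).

1. A_x = 10  [[A, B, C are collinear ⇒ -2x+10y-100=0] ∩ [|A−(15, 13)|²=26]]
2. A_y = 12  [[A, B, C are collinear ⇒ -2x+10y-100=0] ∩ [|A−(15, 13)|²=26]]
   so A = (10, 12)

A = (10, 12)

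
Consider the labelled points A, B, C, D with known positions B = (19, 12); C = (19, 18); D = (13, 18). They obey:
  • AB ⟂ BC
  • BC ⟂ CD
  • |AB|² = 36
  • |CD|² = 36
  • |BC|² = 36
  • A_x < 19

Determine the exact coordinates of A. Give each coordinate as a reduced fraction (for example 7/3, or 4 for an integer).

1. A_x = 13  [[AB ⟂ BC ⇒ -6y+72=0] ∩ [|A−(19, 12)|²=36]]
2. A_y = 12  [[AB ⟂ BC ⇒ -6y+72=0] ∩ [|A−(19, 12)|²=36]]
   so A = (13, 12)

A = (13, 12)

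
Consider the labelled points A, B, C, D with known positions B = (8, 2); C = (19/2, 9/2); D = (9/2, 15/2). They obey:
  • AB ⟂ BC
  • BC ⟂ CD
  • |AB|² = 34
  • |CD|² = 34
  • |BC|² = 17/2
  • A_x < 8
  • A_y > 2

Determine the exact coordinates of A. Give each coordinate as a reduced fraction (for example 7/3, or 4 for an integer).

1. A_x = 3  [[AB ⟂ BC ⇒ -3/2x-5/2y+17=0] ∩ [|A−(8, 2)|²=34]]
2. A_y = 5  [[AB ⟂ BC ⇒ -3/2x-5/2y+17=0] ∩ [|A−(8, 2)|²=34]]
   so A = (3, 5)

A = (3, 5)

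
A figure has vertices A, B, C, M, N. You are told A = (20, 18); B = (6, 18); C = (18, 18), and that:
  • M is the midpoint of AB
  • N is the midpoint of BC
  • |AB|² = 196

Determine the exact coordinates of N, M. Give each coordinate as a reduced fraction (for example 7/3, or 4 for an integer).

1. M_x = 13  [2·M = A+B = (20, 18)+(6, 18)]
2. M_y = 18  [2·M = A+B = (20, 18)+(6, 18)]
   so M = (13, 18)
3. N_x = 12  [2·N = B+C = (6, 18)+(18, 18)]
4. N_y = 18  [2·N = B+C = (6, 18)+(18, 18)]
   so N = (12, 18)

N = (12, 18)
M = (13, 18)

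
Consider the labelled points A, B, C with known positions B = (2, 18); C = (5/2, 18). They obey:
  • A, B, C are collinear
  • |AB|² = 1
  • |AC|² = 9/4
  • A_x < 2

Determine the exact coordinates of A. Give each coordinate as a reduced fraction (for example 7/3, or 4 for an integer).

A = (1, 18)

1. A_x = 1  [[A, B, C are collinear ⇒ 1/2y-9=0] ∩ [|A−(2, 18)|²=1]]
2. A_y = 18  [[A, B, C are collinear ⇒ 1/2y-9=0] ∩ [|A−(2, 18)|²=1]]
   so A = (1, 18)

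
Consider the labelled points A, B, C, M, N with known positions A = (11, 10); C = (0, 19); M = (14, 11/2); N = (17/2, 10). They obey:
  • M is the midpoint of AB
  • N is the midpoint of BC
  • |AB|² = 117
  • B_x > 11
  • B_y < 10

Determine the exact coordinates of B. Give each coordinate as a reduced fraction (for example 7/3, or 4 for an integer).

B = (17, 1)

1. B_x = 17  [B = 2·M−A = 2·(14, 11/2)−(11, 10)]
2. B_y = 1  [B = 2·M−A = 2·(14, 11/2)−(11, 10)]
   so B = (17, 1)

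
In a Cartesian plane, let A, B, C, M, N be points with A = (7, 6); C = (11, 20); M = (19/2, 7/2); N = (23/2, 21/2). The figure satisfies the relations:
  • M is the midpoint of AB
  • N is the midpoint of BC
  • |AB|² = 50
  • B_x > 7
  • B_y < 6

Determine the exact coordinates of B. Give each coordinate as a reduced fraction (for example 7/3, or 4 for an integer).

B = (12, 1)

1. B_x = 12  [B = 2·M−A = 2·(19/2, 7/2)−(7, 6)]
2. B_y = 1  [B = 2·M−A = 2·(19/2, 7/2)−(7, 6)]
   so B = (12, 1)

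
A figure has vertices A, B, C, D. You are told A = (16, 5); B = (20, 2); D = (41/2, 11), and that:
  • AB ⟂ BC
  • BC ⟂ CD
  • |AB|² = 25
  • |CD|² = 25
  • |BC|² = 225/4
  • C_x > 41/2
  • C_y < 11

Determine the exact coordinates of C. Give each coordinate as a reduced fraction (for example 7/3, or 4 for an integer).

C = (49/2, 8)

1. C_x = 49/2  [[AB ⟂ BC ⇒ 4x-3y-74=0] ∩ [|C−(41/2, 11)|²=25]]
2. C_y = 8  [[AB ⟂ BC ⇒ 4x-3y-74=0] ∩ [|C−(41/2, 11)|²=25]]
   so C = (49/2, 8)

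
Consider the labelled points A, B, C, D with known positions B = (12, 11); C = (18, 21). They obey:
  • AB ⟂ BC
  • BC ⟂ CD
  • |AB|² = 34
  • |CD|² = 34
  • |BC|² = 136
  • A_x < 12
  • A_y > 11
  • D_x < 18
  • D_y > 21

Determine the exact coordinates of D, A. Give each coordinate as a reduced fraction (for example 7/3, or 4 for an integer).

D = (13, 24)
A = (7, 14)

1. D_x = 13  [[BC ⟂ CD ⇒ 6x+10y-318=0] ∩ [|D−(18, 21)|²=34]]
2. D_y = 24  [[BC ⟂ CD ⇒ 6x+10y-318=0] ∩ [|D−(18, 21)|²=34]]
   so D = (13, 24)
3. A_x = 7  [[AB ⟂ BC ⇒ -6x-10y+182=0] ∩ [|A−(12, 11)|²=34]]
4. A_y = 14  [[AB ⟂ BC ⇒ -6x-10y+182=0] ∩ [|A−(12, 11)|²=34]]
   so A = (7, 14)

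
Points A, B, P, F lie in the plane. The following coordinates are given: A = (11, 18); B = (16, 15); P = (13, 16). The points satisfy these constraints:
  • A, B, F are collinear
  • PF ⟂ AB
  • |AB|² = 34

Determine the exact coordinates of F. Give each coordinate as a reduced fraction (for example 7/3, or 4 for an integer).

1. F_x = 227/17  [[A, B, F are collinear ⇒ 3x+5y-123=0] ∩ [PF ⟂ AB ⇒ 5x-3y-17=0]]
2. F_y = 282/17  [[A, B, F are collinear ⇒ 3x+5y-123=0] ∩ [PF ⟂ AB ⇒ 5x-3y-17=0]]
   so F = (227/17, 282/17)

F = (227/17, 282/17)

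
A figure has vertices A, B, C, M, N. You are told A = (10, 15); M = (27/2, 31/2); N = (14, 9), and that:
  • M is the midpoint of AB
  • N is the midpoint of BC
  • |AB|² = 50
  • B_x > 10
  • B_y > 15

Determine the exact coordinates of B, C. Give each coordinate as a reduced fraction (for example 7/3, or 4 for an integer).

1. B_x = 17  [B = 2·M−A = 2·(27/2, 31/2)−(10, 15)]
2. B_y = 16  [B = 2·M−A = 2·(27/2, 31/2)−(10, 15)]
   so B = (17, 16)
3. C_x = 11  [C = 2·N−B = 2·(14, 9)−(17, 16)]
4. C_y = 2  [C = 2·N−B = 2·(14, 9)−(17, 16)]
   so C = (11, 2)

B = (17, 16)
C = (11, 2)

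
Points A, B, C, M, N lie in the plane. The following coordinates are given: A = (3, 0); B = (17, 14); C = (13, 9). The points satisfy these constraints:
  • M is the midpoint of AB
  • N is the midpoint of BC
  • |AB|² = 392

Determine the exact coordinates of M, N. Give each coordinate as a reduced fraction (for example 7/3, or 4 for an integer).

M = (10, 7)
N = (15, 23/2)

1. M_x = 10  [2·M = A+B = (3, 0)+(17, 14)]
2. M_y = 7  [2·M = A+B = (3, 0)+(17, 14)]
   so M = (10, 7)
3. N_x = 15  [2·N = B+C = (17, 14)+(13, 9)]
4. N_y = 23/2  [2·N = B+C = (17, 14)+(13, 9)]
   so N = (15, 23/2)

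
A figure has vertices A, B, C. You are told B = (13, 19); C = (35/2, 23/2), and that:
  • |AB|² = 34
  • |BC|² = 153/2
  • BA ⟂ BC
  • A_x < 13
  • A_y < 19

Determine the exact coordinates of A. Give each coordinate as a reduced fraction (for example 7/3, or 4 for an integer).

A = (8, 16)

1. A_x = 8  [[BA ⟂ BC ⇒ 9/2x-15/2y+84=0] ∩ [|A−(13, 19)|²=34]]
2. A_y = 16  [[BA ⟂ BC ⇒ 9/2x-15/2y+84=0] ∩ [|A−(13, 19)|²=34]]
   so A = (8, 16)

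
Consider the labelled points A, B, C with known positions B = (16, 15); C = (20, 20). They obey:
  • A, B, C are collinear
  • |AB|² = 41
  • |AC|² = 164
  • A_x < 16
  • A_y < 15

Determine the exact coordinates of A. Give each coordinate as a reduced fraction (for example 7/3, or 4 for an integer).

A = (12, 10)

1. A_x = 12  [[A, B, C are collinear ⇒ -5x+4y+20=0] ∩ [|A−(16, 15)|²=41]]
2. A_y = 10  [[A, B, C are collinear ⇒ -5x+4y+20=0] ∩ [|A−(16, 15)|²=41]]
   so A = (12, 10)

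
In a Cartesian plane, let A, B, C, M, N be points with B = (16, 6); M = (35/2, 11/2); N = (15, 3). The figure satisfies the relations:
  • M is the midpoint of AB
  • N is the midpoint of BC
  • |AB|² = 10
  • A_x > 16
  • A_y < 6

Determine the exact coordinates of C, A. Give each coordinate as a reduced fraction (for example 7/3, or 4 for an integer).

C = (14, 0)
A = (19, 5)

1. A_x = 19  [A = 2·M−B = 2·(35/2, 11/2)−(16, 6)]
2. A_y = 5  [A = 2·M−B = 2·(35/2, 11/2)−(16, 6)]
   so A = (19, 5)
3. C_x = 14  [C = 2·N−B = 2·(15, 3)−(16, 6)]
4. C_y = 0  [C = 2·N−B = 2·(15, 3)−(16, 6)]
   so C = (14, 0)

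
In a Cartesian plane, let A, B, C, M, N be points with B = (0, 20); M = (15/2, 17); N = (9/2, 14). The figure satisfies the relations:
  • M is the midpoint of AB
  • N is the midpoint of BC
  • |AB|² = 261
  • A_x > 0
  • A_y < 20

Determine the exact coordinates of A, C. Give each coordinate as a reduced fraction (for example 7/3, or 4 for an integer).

1. A_x = 15  [A = 2·M−B = 2·(15/2, 17)−(0, 20)]
2. A_y = 14  [A = 2·M−B = 2·(15/2, 17)−(0, 20)]
   so A = (15, 14)
3. C_x = 9  [C = 2·N−B = 2·(9/2, 14)−(0, 20)]
4. C_y = 8  [C = 2·N−B = 2·(9/2, 14)−(0, 20)]
   so C = (9, 8)

A = (15, 14)
C = (9, 8)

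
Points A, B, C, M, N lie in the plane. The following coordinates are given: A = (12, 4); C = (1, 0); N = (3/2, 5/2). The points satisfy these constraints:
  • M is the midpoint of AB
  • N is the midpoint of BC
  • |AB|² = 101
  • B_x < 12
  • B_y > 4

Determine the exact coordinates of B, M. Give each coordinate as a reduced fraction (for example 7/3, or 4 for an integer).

1. B_x = 2  [B = 2·N−C = 2·(3/2, 5/2)−(1, 0)]
2. B_y = 5  [B = 2·N−C = 2·(3/2, 5/2)−(1, 0)]
   so B = (2, 5)
3. M_x = 7  [2·M = A+B = (12, 4)+(2, 5)]
4. M_y = 9/2  [2·M = A+B = (12, 4)+(2, 5)]
   so M = (7, 9/2)

B = (2, 5)
M = (7, 9/2)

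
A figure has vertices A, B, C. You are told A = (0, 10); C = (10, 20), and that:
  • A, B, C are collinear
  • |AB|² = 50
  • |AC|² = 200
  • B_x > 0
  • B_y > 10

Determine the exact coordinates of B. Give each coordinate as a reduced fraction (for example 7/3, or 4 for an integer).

1. B_x = 5  [[A, B, C are collinear ⇒ 10x-10y+100=0] ∩ [|B−(0, 10)|²=50]]
2. B_y = 15  [[A, B, C are collinear ⇒ 10x-10y+100=0] ∩ [|B−(0, 10)|²=50]]
   so B = (5, 15)

B = (5, 15)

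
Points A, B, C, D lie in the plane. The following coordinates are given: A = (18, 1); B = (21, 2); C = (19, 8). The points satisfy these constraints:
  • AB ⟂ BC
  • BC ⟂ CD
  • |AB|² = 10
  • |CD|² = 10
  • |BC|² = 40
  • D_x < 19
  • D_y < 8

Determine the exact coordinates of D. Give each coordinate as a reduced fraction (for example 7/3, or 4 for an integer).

1. D_x = 16  [[BC ⟂ CD ⇒ -2x+6y-10=0] ∩ [|D−(19, 8)|²=10]]
2. D_y = 7  [[BC ⟂ CD ⇒ -2x+6y-10=0] ∩ [|D−(19, 8)|²=10]]
   so D = (16, 7)

D = (16, 7)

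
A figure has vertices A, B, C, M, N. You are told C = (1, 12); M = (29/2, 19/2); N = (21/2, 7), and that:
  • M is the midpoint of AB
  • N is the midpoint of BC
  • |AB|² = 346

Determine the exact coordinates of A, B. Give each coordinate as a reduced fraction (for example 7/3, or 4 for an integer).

A = (9, 17)
B = (20, 2)

1. B_x = 20  [B = 2·N−C = 2·(21/2, 7)−(1, 12)]
2. B_y = 2  [B = 2·N−C = 2·(21/2, 7)−(1, 12)]
   so B = (20, 2)
3. A_x = 9  [A = 2·M−B = 2·(29/2, 19/2)−(20, 2)]
4. A_y = 17  [A = 2·M−B = 2·(29/2, 19/2)−(20, 2)]
   so A = (9, 17)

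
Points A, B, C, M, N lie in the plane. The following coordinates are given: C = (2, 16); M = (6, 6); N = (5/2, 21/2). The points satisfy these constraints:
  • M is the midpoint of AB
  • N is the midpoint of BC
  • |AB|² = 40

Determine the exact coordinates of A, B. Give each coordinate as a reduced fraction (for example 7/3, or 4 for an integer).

A = (9, 7)
B = (3, 5)

1. B_x = 3  [B = 2·N−C = 2·(5/2, 21/2)−(2, 16)]
2. B_y = 5  [B = 2·N−C = 2·(5/2, 21/2)−(2, 16)]
   so B = (3, 5)
3. A_x = 9  [A = 2·M−B = 2·(6, 6)−(3, 5)]
4. A_y = 7  [A = 2·M−B = 2·(6, 6)−(3, 5)]
   so A = (9, 7)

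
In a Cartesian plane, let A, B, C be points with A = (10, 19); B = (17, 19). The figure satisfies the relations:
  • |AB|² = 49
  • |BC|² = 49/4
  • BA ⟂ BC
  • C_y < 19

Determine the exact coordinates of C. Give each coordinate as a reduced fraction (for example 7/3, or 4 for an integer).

1. C_x = 17  [[BA ⟂ BC ⇒ -7x+119=0] ∩ [|C−(17, 19)|²=49/4]]
2. C_y = 31/2  [[BA ⟂ BC ⇒ -7x+119=0] ∩ [|C−(17, 19)|²=49/4]]
   so C = (17, 31/2)

C = (17, 31/2)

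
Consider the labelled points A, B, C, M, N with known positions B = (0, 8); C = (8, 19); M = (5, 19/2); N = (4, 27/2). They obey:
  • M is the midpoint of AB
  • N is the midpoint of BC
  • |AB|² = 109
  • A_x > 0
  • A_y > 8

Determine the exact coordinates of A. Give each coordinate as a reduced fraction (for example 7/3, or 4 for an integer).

1. A_x = 10  [A = 2·M−B = 2·(5, 19/2)−(0, 8)]
2. A_y = 11  [A = 2·M−B = 2·(5, 19/2)−(0, 8)]
   so A = (10, 11)

A = (10, 11)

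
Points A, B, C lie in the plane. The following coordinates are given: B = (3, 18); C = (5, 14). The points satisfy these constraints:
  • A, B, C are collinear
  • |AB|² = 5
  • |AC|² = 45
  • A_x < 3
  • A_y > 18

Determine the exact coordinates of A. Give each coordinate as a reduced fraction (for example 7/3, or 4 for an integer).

1. A_x = 2  [[A, B, C are collinear ⇒ 4x+2y-48=0] ∩ [|A−(3, 18)|²=5]]
2. A_y = 20  [[A, B, C are collinear ⇒ 4x+2y-48=0] ∩ [|A−(3, 18)|²=5]]
   so A = (2, 20)

A = (2, 20)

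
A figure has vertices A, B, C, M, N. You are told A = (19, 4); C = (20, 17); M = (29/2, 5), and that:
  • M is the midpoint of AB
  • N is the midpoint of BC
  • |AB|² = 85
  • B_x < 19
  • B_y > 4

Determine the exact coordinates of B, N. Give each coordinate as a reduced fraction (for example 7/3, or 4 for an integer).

B = (10, 6)
N = (15, 23/2)

1. B_x = 10  [B = 2·M−A = 2·(29/2, 5)−(19, 4)]
2. B_y = 6  [B = 2·M−A = 2·(29/2, 5)−(19, 4)]
   so B = (10, 6)
3. N_x = 15  [2·N = B+C = (10, 6)+(20, 17)]
4. N_y = 23/2  [2·N = B+C = (10, 6)+(20, 17)]
   so N = (15, 23/2)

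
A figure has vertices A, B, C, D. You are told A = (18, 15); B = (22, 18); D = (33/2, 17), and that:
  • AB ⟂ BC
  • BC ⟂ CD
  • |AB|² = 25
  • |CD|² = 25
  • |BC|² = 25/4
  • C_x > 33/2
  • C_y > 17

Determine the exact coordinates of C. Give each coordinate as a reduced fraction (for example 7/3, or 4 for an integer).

C = (41/2, 20)

1. C_x = 41/2  [[AB ⟂ BC ⇒ 4x+3y-142=0] ∩ [|C−(33/2, 17)|²=25]]
2. C_y = 20  [[AB ⟂ BC ⇒ 4x+3y-142=0] ∩ [|C−(33/2, 17)|²=25]]
   so C = (41/2, 20)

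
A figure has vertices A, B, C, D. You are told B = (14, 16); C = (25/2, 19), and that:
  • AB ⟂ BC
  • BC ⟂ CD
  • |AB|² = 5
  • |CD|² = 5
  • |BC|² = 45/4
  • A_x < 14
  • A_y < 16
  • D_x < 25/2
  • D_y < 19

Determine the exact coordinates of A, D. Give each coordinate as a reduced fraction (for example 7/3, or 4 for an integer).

1. A_x = 12  [[AB ⟂ BC ⇒ 3/2x-3y+27=0] ∩ [|A−(14, 16)|²=5]]
2. A_y = 15  [[AB ⟂ BC ⇒ 3/2x-3y+27=0] ∩ [|A−(14, 16)|²=5]]
   so A = (12, 15)
3. D_x = 21/2  [[BC ⟂ CD ⇒ -3/2x+3y-153/4=0] ∩ [|D−(25/2, 19)|²=5]]
4. D_y = 18  [[BC ⟂ CD ⇒ -3/2x+3y-153/4=0] ∩ [|D−(25/2, 19)|²=5]]
   so D = (21/2, 18)

A = (12, 15)
D = (21/2, 18)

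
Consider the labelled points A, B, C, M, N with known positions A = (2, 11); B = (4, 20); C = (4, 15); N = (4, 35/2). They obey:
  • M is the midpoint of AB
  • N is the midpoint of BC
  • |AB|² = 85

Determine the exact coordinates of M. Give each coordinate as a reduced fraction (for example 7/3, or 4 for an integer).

M = (3, 31/2)

1. M_x = 3  [2·M = A+B = (2, 11)+(4, 20)]
2. M_y = 31/2  [2·M = A+B = (2, 11)+(4, 20)]
   so M = (3, 31/2)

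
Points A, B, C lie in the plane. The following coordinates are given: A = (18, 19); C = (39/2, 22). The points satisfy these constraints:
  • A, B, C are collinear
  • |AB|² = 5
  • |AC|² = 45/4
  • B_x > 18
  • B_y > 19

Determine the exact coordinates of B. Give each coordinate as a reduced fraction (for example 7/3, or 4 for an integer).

B = (19, 21)

1. B_x = 19  [[A, B, C are collinear ⇒ 3x-3/2y-51/2=0] ∩ [|B−(18, 19)|²=5]]
2. B_y = 21  [[A, B, C are collinear ⇒ 3x-3/2y-51/2=0] ∩ [|B−(18, 19)|²=5]]
   so B = (19, 21)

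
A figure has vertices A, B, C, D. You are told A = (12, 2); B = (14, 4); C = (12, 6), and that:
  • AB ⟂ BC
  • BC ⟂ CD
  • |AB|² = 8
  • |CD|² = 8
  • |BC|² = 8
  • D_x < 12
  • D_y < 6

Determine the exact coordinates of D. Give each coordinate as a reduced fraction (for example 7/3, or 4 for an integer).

1. D_x = 10  [[BC ⟂ CD ⇒ -2x+2y+12=0] ∩ [|D−(12, 6)|²=8]]
2. D_y = 4  [[BC ⟂ CD ⇒ -2x+2y+12=0] ∩ [|D−(12, 6)|²=8]]
   so D = (10, 4)

D = (10, 4)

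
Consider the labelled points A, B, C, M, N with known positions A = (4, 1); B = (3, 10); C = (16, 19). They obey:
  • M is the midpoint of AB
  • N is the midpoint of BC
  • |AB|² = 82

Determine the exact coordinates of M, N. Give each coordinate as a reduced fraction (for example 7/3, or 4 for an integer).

M = (7/2, 11/2)
N = (19/2, 29/2)

1. M_x = 7/2  [2·M = A+B = (4, 1)+(3, 10)]
2. M_y = 11/2  [2·M = A+B = (4, 1)+(3, 10)]
   so M = (7/2, 11/2)
3. N_x = 19/2  [2·N = B+C = (3, 10)+(16, 19)]
4. N_y = 29/2  [2·N = B+C = (3, 10)+(16, 19)]
   so N = (19/2, 29/2)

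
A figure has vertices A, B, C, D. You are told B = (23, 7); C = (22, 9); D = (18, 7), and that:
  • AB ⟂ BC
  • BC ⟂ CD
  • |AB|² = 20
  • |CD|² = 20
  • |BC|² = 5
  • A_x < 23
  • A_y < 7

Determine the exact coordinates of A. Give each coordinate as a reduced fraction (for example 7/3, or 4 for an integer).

1. A_x = 19  [[AB ⟂ BC ⇒ 1x-2y-9=0] ∩ [|A−(23, 7)|²=20]]
2. A_y = 5  [[AB ⟂ BC ⇒ 1x-2y-9=0] ∩ [|A−(23, 7)|²=20]]
   so A = (19, 5)

A = (19, 5)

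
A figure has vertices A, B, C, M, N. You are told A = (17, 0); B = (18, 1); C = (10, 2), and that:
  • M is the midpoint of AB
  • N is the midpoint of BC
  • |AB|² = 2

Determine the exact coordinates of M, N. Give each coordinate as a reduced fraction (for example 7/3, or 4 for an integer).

M = (35/2, 1/2)
N = (14, 3/2)

1. M_x = 35/2  [2·M = A+B = (17, 0)+(18, 1)]
2. M_y = 1/2  [2·M = A+B = (17, 0)+(18, 1)]
   so M = (35/2, 1/2)
3. N_x = 14  [2·N = B+C = (18, 1)+(10, 2)]
4. N_y = 3/2  [2·N = B+C = (18, 1)+(10, 2)]
   so N = (14, 3/2)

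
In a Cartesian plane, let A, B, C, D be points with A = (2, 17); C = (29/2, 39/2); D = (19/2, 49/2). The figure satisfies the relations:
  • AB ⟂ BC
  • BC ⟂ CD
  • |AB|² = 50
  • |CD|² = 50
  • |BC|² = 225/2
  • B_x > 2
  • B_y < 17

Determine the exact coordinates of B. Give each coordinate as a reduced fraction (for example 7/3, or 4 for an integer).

B = (7, 12)

1. B_x = 7  [[BC ⟂ CD ⇒ 5x-5y+25=0] ∩ [|B−(2, 17)|²=50]]
2. B_y = 12  [[BC ⟂ CD ⇒ 5x-5y+25=0] ∩ [|B−(2, 17)|²=50]]
   so B = (7, 12)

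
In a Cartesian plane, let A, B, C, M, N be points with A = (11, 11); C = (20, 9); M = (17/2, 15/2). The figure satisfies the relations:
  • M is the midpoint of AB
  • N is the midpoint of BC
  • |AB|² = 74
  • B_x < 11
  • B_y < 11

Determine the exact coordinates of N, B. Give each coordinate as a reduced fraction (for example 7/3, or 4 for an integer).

1. B_x = 6  [B = 2·M−A = 2·(17/2, 15/2)−(11, 11)]
2. B_y = 4  [B = 2·M−A = 2·(17/2, 15/2)−(11, 11)]
   so B = (6, 4)
3. N_x = 13  [2·N = B+C = (6, 4)+(20, 9)]
4. N_y = 13/2  [2·N = B+C = (6, 4)+(20, 9)]
   so N = (13, 13/2)

N = (13, 13/2)
B = (6, 4)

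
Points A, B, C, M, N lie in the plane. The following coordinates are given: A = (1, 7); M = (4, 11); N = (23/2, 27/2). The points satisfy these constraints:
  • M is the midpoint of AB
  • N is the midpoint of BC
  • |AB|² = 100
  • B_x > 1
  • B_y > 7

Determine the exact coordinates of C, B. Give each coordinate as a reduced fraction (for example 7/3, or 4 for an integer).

C = (16, 12)
B = (7, 15)

1. B_x = 7  [B = 2·M−A = 2·(4, 11)−(1, 7)]
2. B_y = 15  [B = 2·M−A = 2·(4, 11)−(1, 7)]
   so B = (7, 15)
3. C_x = 16  [C = 2·N−B = 2·(23/2, 27/2)−(7, 15)]
4. C_y = 12  [C = 2·N−B = 2·(23/2, 27/2)−(7, 15)]
   so C = (16, 12)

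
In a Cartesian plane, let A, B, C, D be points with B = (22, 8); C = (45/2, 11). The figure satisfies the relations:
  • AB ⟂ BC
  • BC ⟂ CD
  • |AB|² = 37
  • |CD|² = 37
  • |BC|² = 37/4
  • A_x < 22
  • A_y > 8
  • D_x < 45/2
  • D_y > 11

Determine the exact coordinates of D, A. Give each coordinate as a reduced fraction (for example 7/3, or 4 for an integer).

D = (33/2, 12)
A = (16, 9)

1. D_x = 33/2  [[BC ⟂ CD ⇒ 1/2x+3y-177/4=0] ∩ [|D−(45/2, 11)|²=37]]
2. D_y = 12  [[BC ⟂ CD ⇒ 1/2x+3y-177/4=0] ∩ [|D−(45/2, 11)|²=37]]
   so D = (33/2, 12)
3. A_x = 16  [[AB ⟂ BC ⇒ -1/2x-3y+35=0] ∩ [|A−(22, 8)|²=37]]
4. A_y = 9  [[AB ⟂ BC ⇒ -1/2x-3y+35=0] ∩ [|A−(22, 8)|²=37]]
   so A = (16, 9)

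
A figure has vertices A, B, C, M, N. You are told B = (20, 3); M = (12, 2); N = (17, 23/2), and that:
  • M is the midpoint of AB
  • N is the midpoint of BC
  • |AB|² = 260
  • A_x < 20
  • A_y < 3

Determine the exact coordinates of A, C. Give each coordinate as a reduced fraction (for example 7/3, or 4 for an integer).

A = (4, 1)
C = (14, 20)

1. A_x = 4  [A = 2·M−B = 2·(12, 2)−(20, 3)]
2. A_y = 1  [A = 2·M−B = 2·(12, 2)−(20, 3)]
   so A = (4, 1)
3. C_x = 14  [C = 2·N−B = 2·(17, 23/2)−(20, 3)]
4. C_y = 20  [C = 2·N−B = 2·(17, 23/2)−(20, 3)]
   so C = (14, 20)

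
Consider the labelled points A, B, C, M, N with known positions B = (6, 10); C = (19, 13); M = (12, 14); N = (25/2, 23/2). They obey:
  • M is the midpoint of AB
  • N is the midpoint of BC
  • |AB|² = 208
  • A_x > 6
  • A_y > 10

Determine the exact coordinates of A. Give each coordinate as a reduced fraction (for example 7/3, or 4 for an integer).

1. A_x = 18  [A = 2·M−B = 2·(12, 14)−(6, 10)]
2. A_y = 18  [A = 2·M−B = 2·(12, 14)−(6, 10)]
   so A = (18, 18)

A = (18, 18)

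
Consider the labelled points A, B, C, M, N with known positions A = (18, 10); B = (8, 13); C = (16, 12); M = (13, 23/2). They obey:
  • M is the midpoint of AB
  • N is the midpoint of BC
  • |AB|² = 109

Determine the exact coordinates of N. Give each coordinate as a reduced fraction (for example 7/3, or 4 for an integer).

1. N_x = 12  [2·N = B+C = (8, 13)+(16, 12)]
2. N_y = 25/2  [2·N = B+C = (8, 13)+(16, 12)]
   so N = (12, 25/2)

N = (12, 25/2)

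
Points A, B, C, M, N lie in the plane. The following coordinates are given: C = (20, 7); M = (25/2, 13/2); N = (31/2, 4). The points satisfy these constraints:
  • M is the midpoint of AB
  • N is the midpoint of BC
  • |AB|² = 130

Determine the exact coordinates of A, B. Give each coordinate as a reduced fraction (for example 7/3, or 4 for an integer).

1. B_x = 11  [B = 2·N−C = 2·(31/2, 4)−(20, 7)]
2. B_y = 1  [B = 2·N−C = 2·(31/2, 4)−(20, 7)]
   so B = (11, 1)
3. A_x = 14  [A = 2·M−B = 2·(25/2, 13/2)−(11, 1)]
4. A_y = 12  [A = 2·M−B = 2·(25/2, 13/2)−(11, 1)]
   so A = (14, 12)

A = (14, 12)
B = (11, 1)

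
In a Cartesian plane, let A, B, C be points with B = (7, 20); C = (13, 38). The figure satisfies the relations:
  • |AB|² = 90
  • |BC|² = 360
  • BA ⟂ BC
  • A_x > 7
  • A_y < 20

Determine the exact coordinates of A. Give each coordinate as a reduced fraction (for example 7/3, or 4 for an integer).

1. A_x = 16  [[BA ⟂ BC ⇒ 6x+18y-402=0] ∩ [|A−(7, 20)|²=90]]
2. A_y = 17  [[BA ⟂ BC ⇒ 6x+18y-402=0] ∩ [|A−(7, 20)|²=90]]
   so A = (16, 17)

A = (16, 17)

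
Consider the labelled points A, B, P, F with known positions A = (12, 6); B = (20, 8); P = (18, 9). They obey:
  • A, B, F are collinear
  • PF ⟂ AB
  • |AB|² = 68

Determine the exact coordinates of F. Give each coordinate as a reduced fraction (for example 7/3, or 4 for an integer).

F = (312/17, 129/17)

1. F_x = 312/17  [[A, B, F are collinear ⇒ -2x+8y-24=0] ∩ [PF ⟂ AB ⇒ 8x+2y-162=0]]
2. F_y = 129/17  [[A, B, F are collinear ⇒ -2x+8y-24=0] ∩ [PF ⟂ AB ⇒ 8x+2y-162=0]]
   so F = (312/17, 129/17)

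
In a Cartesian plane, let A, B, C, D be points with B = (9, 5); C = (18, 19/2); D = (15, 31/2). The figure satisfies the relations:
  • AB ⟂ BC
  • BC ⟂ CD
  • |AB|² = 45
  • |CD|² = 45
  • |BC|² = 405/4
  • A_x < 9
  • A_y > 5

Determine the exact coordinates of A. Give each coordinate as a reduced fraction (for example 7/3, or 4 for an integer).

1. A_x = 6  [[AB ⟂ BC ⇒ -9x-9/2y+207/2=0] ∩ [|A−(9, 5)|²=45]]
2. A_y = 11  [[AB ⟂ BC ⇒ -9x-9/2y+207/2=0] ∩ [|A−(9, 5)|²=45]]
   so A = (6, 11)

A = (6, 11)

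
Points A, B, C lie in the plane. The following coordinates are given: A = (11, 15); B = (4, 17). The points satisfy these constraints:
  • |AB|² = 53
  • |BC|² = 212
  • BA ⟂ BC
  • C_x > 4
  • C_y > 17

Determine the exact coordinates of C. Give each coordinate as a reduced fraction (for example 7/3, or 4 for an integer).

1. C_x = 8  [[BA ⟂ BC ⇒ 7x-2y+6=0] ∩ [|C−(4, 17)|²=212]]
2. C_y = 31  [[BA ⟂ BC ⇒ 7x-2y+6=0] ∩ [|C−(4, 17)|²=212]]
   so C = (8, 31)

C = (8, 31)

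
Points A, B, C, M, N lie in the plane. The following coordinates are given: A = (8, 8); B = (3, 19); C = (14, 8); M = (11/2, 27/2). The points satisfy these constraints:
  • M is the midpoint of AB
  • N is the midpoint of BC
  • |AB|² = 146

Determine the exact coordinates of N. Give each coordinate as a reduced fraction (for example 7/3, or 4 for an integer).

1. N_x = 17/2  [2·N = B+C = (3, 19)+(14, 8)]
2. N_y = 27/2  [2·N = B+C = (3, 19)+(14, 8)]
   so N = (17/2, 27/2)

N = (17/2, 27/2)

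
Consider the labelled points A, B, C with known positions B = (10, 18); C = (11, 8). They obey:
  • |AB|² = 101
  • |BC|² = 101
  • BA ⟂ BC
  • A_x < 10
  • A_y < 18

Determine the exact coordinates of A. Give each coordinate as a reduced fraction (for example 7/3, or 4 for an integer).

A = (0, 17)

1. A_x = 0  [[BA ⟂ BC ⇒ 1x-10y+170=0] ∩ [|A−(10, 18)|²=101]]
2. A_y = 17  [[BA ⟂ BC ⇒ 1x-10y+170=0] ∩ [|A−(10, 18)|²=101]]
   so A = (0, 17)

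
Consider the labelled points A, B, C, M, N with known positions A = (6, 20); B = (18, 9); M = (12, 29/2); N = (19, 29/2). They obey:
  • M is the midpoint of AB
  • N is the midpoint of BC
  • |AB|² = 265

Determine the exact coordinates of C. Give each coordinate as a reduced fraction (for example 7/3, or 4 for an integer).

C = (20, 20)

1. C_x = 20  [C = 2·N−B = 2·(19, 29/2)−(18, 9)]
2. C_y = 20  [C = 2·N−B = 2·(19, 29/2)−(18, 9)]
   so C = (20, 20)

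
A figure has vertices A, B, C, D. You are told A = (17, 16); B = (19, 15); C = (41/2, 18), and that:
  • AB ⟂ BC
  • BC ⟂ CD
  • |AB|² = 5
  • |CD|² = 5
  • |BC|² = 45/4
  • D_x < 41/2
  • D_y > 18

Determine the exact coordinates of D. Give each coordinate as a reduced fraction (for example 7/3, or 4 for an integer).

1. D_x = 37/2  [[BC ⟂ CD ⇒ 3/2x+3y-339/4=0] ∩ [|D−(41/2, 18)|²=5]]
2. D_y = 19  [[BC ⟂ CD ⇒ 3/2x+3y-339/4=0] ∩ [|D−(41/2, 18)|²=5]]
   so D = (37/2, 19)

D = (37/2, 19)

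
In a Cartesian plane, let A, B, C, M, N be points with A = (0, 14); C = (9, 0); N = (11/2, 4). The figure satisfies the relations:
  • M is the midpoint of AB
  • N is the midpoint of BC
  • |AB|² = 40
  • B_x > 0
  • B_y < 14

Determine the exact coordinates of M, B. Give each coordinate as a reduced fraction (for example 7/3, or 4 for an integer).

1. B_x = 2  [B = 2·N−C = 2·(11/2, 4)−(9, 0)]
2. B_y = 8  [B = 2·N−C = 2·(11/2, 4)−(9, 0)]
   so B = (2, 8)
3. M_x = 1  [2·M = A+B = (0, 14)+(2, 8)]
4. M_y = 11  [2·M = A+B = (0, 14)+(2, 8)]
   so M = (1, 11)

M = (1, 11)
B = (2, 8)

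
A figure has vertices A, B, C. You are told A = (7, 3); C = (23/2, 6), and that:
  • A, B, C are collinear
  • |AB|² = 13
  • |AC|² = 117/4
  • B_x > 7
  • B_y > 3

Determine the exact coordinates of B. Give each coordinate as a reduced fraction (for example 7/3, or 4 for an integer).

1. B_x = 10  [[A, B, C are collinear ⇒ 3x-9/2y-15/2=0] ∩ [|B−(7, 3)|²=13]]
2. B_y = 5  [[A, B, C are collinear ⇒ 3x-9/2y-15/2=0] ∩ [|B−(7, 3)|²=13]]
   so B = (10, 5)

B = (10, 5)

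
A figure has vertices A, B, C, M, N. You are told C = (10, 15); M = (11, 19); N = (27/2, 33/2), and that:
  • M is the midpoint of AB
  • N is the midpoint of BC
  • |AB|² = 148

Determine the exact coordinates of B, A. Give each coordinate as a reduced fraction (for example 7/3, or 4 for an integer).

B = (17, 18)
A = (5, 20)

1. B_x = 17  [B = 2·N−C = 2·(27/2, 33/2)−(10, 15)]
2. B_y = 18  [B = 2·N−C = 2·(27/2, 33/2)−(10, 15)]
   so B = (17, 18)
3. A_x = 5  [A = 2·M−B = 2·(11, 19)−(17, 18)]
4. A_y = 20  [A = 2·M−B = 2·(11, 19)−(17, 18)]
   so A = (5, 20)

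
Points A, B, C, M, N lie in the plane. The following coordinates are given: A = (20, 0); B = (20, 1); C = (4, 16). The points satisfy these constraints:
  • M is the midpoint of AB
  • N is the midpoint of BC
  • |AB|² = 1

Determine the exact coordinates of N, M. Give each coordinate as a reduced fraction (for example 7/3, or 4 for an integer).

1. M_x = 20  [2·M = A+B = (20, 0)+(20, 1)]
2. M_y = 1/2  [2·M = A+B = (20, 0)+(20, 1)]
   so M = (20, 1/2)
3. N_x = 12  [2·N = B+C = (20, 1)+(4, 16)]
4. N_y = 17/2  [2·N = B+C = (20, 1)+(4, 16)]
   so N = (12, 17/2)

N = (12, 17/2)
M = (20, 1/2)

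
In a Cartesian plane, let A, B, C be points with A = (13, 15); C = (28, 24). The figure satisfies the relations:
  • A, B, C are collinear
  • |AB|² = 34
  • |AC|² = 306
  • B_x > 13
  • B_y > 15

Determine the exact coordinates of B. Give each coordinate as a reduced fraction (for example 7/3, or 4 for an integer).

B = (18, 18)

1. B_x = 18  [[A, B, C are collinear ⇒ 9x-15y+108=0] ∩ [|B−(13, 15)|²=34]]
2. B_y = 18  [[A, B, C are collinear ⇒ 9x-15y+108=0] ∩ [|B−(13, 15)|²=34]]
   so B = (18, 18)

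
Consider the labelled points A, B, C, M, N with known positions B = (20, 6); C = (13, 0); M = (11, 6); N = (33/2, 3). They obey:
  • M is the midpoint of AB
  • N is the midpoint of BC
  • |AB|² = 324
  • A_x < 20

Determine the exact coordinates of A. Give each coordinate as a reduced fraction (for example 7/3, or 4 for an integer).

A = (2, 6)

1. A_x = 2  [A = 2·M−B = 2·(11, 6)−(20, 6)]
2. A_y = 6  [A = 2·M−B = 2·(11, 6)−(20, 6)]
   so A = (2, 6)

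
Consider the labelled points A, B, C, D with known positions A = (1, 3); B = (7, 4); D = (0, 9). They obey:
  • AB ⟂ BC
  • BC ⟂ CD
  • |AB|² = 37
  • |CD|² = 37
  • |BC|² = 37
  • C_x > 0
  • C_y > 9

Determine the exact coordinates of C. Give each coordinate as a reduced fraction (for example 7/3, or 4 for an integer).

1. C_x = 6  [[AB ⟂ BC ⇒ 6x+1y-46=0] ∩ [|C−(0, 9)|²=37]]
2. C_y = 10  [[AB ⟂ BC ⇒ 6x+1y-46=0] ∩ [|C−(0, 9)|²=37]]
   so C = (6, 10)

C = (6, 10)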